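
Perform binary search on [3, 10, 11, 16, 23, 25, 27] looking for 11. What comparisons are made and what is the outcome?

Binary search for 11 in [3, 10, 11, 16, 23, 25, 27]:

lo=0, hi=6, mid=3, arr[mid]=16 -> 16 > 11, search left half
lo=0, hi=2, mid=1, arr[mid]=10 -> 10 < 11, search right half
lo=2, hi=2, mid=2, arr[mid]=11 -> Found target at index 2!

Binary search finds 11 at index 2 after 3 comparisons. The search repeatedly halves the search space by comparing with the middle element.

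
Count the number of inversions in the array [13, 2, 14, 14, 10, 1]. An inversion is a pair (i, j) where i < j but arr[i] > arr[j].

Finding inversions in [13, 2, 14, 14, 10, 1]:

(0, 1): arr[0]=13 > arr[1]=2
(0, 4): arr[0]=13 > arr[4]=10
(0, 5): arr[0]=13 > arr[5]=1
(1, 5): arr[1]=2 > arr[5]=1
(2, 4): arr[2]=14 > arr[4]=10
(2, 5): arr[2]=14 > arr[5]=1
(3, 4): arr[3]=14 > arr[4]=10
(3, 5): arr[3]=14 > arr[5]=1
(4, 5): arr[4]=10 > arr[5]=1

Total inversions: 9

The array has 9 inversion(s): (0,1), (0,4), (0,5), (1,5), (2,4), (2,5), (3,4), (3,5), (4,5). Each pair (i,j) satisfies i < j and arr[i] > arr[j].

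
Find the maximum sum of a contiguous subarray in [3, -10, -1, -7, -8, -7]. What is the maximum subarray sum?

Using Kadane's algorithm on [3, -10, -1, -7, -8, -7]:

Scanning through the array:
Position 1 (value -10): max_ending_here = -7, max_so_far = 3
Position 2 (value -1): max_ending_here = -1, max_so_far = 3
Position 3 (value -7): max_ending_here = -7, max_so_far = 3
Position 4 (value -8): max_ending_here = -8, max_so_far = 3
Position 5 (value -7): max_ending_here = -7, max_so_far = 3

Maximum subarray: [3]
Maximum sum: 3

The maximum subarray is [3] with sum 3. This subarray runs from index 0 to index 0.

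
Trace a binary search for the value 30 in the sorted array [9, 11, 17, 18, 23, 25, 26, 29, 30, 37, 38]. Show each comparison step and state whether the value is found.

Binary search for 30 in [9, 11, 17, 18, 23, 25, 26, 29, 30, 37, 38]:

lo=0, hi=10, mid=5, arr[mid]=25 -> 25 < 30, search right half
lo=6, hi=10, mid=8, arr[mid]=30 -> Found target at index 8!

Binary search finds 30 at index 8 after 2 comparisons. The search repeatedly halves the search space by comparing with the middle element.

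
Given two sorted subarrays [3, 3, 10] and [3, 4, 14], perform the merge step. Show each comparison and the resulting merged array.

Merging process:

Compare 3 vs 3: take 3 from left. Merged: [3]
Compare 3 vs 3: take 3 from left. Merged: [3, 3]
Compare 10 vs 3: take 3 from right. Merged: [3, 3, 3]
Compare 10 vs 4: take 4 from right. Merged: [3, 3, 3, 4]
Compare 10 vs 14: take 10 from left. Merged: [3, 3, 3, 4, 10]
Append remaining from right: [14]. Merged: [3, 3, 3, 4, 10, 14]

Final merged array: [3, 3, 3, 4, 10, 14]
Total comparisons: 5

The merged array is [3, 3, 3, 4, 10, 14], requiring 5 comparisons. The merge step runs in O(n) time where n is the total number of elements.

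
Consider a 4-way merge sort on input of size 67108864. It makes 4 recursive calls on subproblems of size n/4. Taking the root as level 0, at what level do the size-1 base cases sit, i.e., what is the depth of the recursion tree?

For divide and conquer with division factor 4:

Problem sizes at each level:
Level 0: 67108864
Level 1: 16777216
Level 2: 4194304
Level 3: 1048576
Level 4: 262144
Level 5: 65536
Level 6: 16384
Level 7: 4096
Level 8: 1024
Level 9: 256
Level 10: 64
Level 11: 16
Level 12: 4
Level 13: 1

The root is level 0 and the size-1 base case is level 13 (the tree spans levels 0 through 13, i.e. 14 levels counting the root), so the depth is the number of divisions: log_4(67108864) = 13

The recursion tree depth is log_4(67108864) = 13. At each level, the problem size is divided by 4, so it takes 13 divisions to reduce to a base case of size 1. The algorithm makes 4 recursive calls at each level.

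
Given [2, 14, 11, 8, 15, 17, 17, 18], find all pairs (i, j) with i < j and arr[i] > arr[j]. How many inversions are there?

Finding inversions in [2, 14, 11, 8, 15, 17, 17, 18]:

(1, 2): arr[1]=14 > arr[2]=11
(1, 3): arr[1]=14 > arr[3]=8
(2, 3): arr[2]=11 > arr[3]=8

Total inversions: 3

The array has 3 inversion(s): (1,2), (1,3), (2,3). Each pair (i,j) satisfies i < j and arr[i] > arr[j].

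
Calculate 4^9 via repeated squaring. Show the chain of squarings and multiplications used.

Computing 4^9 by squaring (build up from 4^1; each line after the first costs one multiplication):

4^1 = 4
4^2 = (4^1)^2 = 4^2 = 16
4^4 = (4^2)^2 = 16^2 = 256
4^8 = (4^4)^2 = 256^2 = 65536
4^9 = 4 * 4^8 = 4 * 65536 = 262144

Result: 262144
Multiplications needed: 4 (4 lines after 4^1)

4^9 = 262144. Using exponentiation by squaring, this requires 4 multiplications. The key idea: if the exponent is even, square the half-power; if odd, multiply by the base once.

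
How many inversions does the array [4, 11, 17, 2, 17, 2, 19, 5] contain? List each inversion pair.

Finding inversions in [4, 11, 17, 2, 17, 2, 19, 5]:

(0, 3): arr[0]=4 > arr[3]=2
(0, 5): arr[0]=4 > arr[5]=2
(1, 3): arr[1]=11 > arr[3]=2
(1, 5): arr[1]=11 > arr[5]=2
(1, 7): arr[1]=11 > arr[7]=5
(2, 3): arr[2]=17 > arr[3]=2
(2, 5): arr[2]=17 > arr[5]=2
(2, 7): arr[2]=17 > arr[7]=5
(4, 5): arr[4]=17 > arr[5]=2
(4, 7): arr[4]=17 > arr[7]=5
(6, 7): arr[6]=19 > arr[7]=5

Total inversions: 11

The array has 11 inversion(s): (0,3), (0,5), (1,3), (1,5), (1,7), (2,3), (2,5), (2,7), (4,5), (4,7), (6,7). Each pair (i,j) satisfies i < j and arr[i] > arr[j].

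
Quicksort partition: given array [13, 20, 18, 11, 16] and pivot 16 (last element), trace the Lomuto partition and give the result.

Lomuto partition with pivot = 16:

Initial array: [13, 20, 18, 11, 16]

arr[0]=13 <= 16: swap with position 0, array becomes [13, 20, 18, 11, 16]
arr[1]=20 > 16: no swap
arr[2]=18 > 16: no swap
arr[3]=11 <= 16: swap with position 1, array becomes [13, 11, 18, 20, 16]

Place pivot at position 2: [13, 11, 16, 20, 18]
Pivot position: 2

After partitioning with pivot 16, the array becomes [13, 11, 16, 20, 18]. The pivot is placed at index 2. All elements to the left of the pivot are <= 16, and all elements to the right are > 16.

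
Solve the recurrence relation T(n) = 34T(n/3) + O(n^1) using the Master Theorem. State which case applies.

Master Theorem for T(n) = 34T(n/3) + O(n^1):

a = 34, b = 3, c = 1
log_b(a) = log_3(34) = 3.2098

Case 1: c = 1 < log_3(34) = 3.2098
T(n) = O(n^(log_3 34))

For T(n) = 34T(n/3) + O(n^1): log_3(34) = 3.2098. This is Case 1 of the Master Theorem (c < log_b(a), work dominated by leaves), giving O(n^(log_3 34)).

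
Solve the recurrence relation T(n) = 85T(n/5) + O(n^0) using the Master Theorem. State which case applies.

Master Theorem for T(n) = 85T(n/5) + O(n^0):

a = 85, b = 5, c = 0
log_b(a) = log_5(85) = 2.7604

Case 1: c = 0 < log_5(85) = 2.7604
T(n) = O(n^(log_5 85))

For T(n) = 85T(n/5) + O(n^0): log_5(85) = 2.7604. This is Case 1 of the Master Theorem (c < log_b(a), work dominated by leaves), giving O(n^(log_5 85)).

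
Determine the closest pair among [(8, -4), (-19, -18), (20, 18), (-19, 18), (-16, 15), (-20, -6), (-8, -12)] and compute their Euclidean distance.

Computing all pairwise distances among 7 points:

d((8, -4), (-19, -18)) = 30.4138
d((8, -4), (20, 18)) = 25.0599
d((8, -4), (-19, 18)) = 34.8281
d((8, -4), (-16, 15)) = 30.6105
d((8, -4), (-20, -6)) = 28.0713
d((8, -4), (-8, -12)) = 17.8885
d((-19, -18), (20, 18)) = 53.0754
d((-19, -18), (-19, 18)) = 36.0
d((-19, -18), (-16, 15)) = 33.1361
d((-19, -18), (-20, -6)) = 12.0416
d((-19, -18), (-8, -12)) = 12.53
d((20, 18), (-19, 18)) = 39.0
d((20, 18), (-16, 15)) = 36.1248
d((20, 18), (-20, -6)) = 46.6476
d((20, 18), (-8, -12)) = 41.0366
d((-19, 18), (-16, 15)) = 4.2426 <-- minimum
d((-19, 18), (-20, -6)) = 24.0208
d((-19, 18), (-8, -12)) = 31.9531
d((-16, 15), (-20, -6)) = 21.3776
d((-16, 15), (-8, -12)) = 28.1603
d((-20, -6), (-8, -12)) = 13.4164

Closest pair: (-19, 18) and (-16, 15) with distance 4.2426

The closest pair is (-19, 18) and (-16, 15) with Euclidean distance 4.2426. For 7 points, brute-force pairwise comparison is shown above. For large n, the divide-and-conquer algorithm (sort by x, recurse on halves, check the dividing strip) achieves O(n log n).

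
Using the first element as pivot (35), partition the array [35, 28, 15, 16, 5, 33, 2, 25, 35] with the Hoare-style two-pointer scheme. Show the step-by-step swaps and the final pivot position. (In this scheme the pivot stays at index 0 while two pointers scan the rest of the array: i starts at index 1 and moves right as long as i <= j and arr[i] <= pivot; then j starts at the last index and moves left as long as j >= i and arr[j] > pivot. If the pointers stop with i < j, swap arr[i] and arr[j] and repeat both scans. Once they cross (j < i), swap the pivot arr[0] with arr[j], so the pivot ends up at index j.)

Hoare-style two-pointer partition with pivot = 35:

Initial array: [35, 28, 15, 16, 5, 33, 2, 25, 35]

Pointers start at i = 1, j = 8.
i ends at 9, j ends at 8: the pointers have crossed (j < i), so scanning stops.

Swap pivot arr[0] with arr[8] to place pivot at position 8: [35, 28, 15, 16, 5, 33, 2, 25, 35]
Pivot position: 8

After partitioning with pivot 35, the array becomes [35, 28, 15, 16, 5, 33, 2, 25, 35]. The pivot is placed at index 8. All elements to the left of the pivot are <= 35, and all elements to the right are > 35.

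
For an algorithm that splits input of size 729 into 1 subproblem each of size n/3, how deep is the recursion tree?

For divide and conquer with division factor 3:

Problem sizes at each level:
Level 0: 729
Level 1: 243
Level 2: 81
Level 3: 27
Level 4: 9
Level 5: 3
Level 6: 1

The root is level 0 and the size-1 base case is level 6 (the tree spans levels 0 through 6, i.e. 7 levels counting the root), so the depth is the number of divisions: log_3(729) = 6

The recursion tree depth is log_3(729) = 6. At each level, the problem size is divided by 3, so it takes 6 divisions to reduce to a base case of size 1. The algorithm makes 1 recursive call at each level.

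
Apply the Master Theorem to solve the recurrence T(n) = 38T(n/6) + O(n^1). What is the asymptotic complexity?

Master Theorem for T(n) = 38T(n/6) + O(n^1):

a = 38, b = 6, c = 1
log_b(a) = log_6(38) = 2.0302

Case 1: c = 1 < log_6(38) = 2.0302
T(n) = O(n^(log_6 38))

For T(n) = 38T(n/6) + O(n^1): log_6(38) = 2.0302. This is Case 1 of the Master Theorem (c < log_b(a), work dominated by leaves), giving O(n^(log_6 38)).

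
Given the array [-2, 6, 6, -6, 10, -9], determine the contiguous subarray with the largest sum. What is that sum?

Using Kadane's algorithm on [-2, 6, 6, -6, 10, -9]:

Scanning through the array:
Position 1 (value 6): max_ending_here = 6, max_so_far = 6
Position 2 (value 6): max_ending_here = 12, max_so_far = 12
Position 3 (value -6): max_ending_here = 6, max_so_far = 12
Position 4 (value 10): max_ending_here = 16, max_so_far = 16
Position 5 (value -9): max_ending_here = 7, max_so_far = 16

Maximum subarray: [6, 6, -6, 10]
Maximum sum: 16

The maximum subarray is [6, 6, -6, 10] with sum 16. This subarray runs from index 1 to index 4.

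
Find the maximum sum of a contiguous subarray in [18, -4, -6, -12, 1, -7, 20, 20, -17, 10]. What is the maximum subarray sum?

Using Kadane's algorithm on [18, -4, -6, -12, 1, -7, 20, 20, -17, 10]:

Scanning through the array:
Position 1 (value -4): max_ending_here = 14, max_so_far = 18
Position 2 (value -6): max_ending_here = 8, max_so_far = 18
Position 3 (value -12): max_ending_here = -4, max_so_far = 18
Position 4 (value 1): max_ending_here = 1, max_so_far = 18
Position 5 (value -7): max_ending_here = -6, max_so_far = 18
Position 6 (value 20): max_ending_here = 20, max_so_far = 20
Position 7 (value 20): max_ending_here = 40, max_so_far = 40
Position 8 (value -17): max_ending_here = 23, max_so_far = 40
Position 9 (value 10): max_ending_here = 33, max_so_far = 40

Maximum subarray: [20, 20]
Maximum sum: 40

The maximum subarray is [20, 20] with sum 40. This subarray runs from index 6 to index 7.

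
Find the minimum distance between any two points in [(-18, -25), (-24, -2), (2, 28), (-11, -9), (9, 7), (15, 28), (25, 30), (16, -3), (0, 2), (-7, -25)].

Computing all pairwise distances among 10 points:

d((-18, -25), (-24, -2)) = 23.7697
d((-18, -25), (2, 28)) = 56.648
d((-18, -25), (-11, -9)) = 17.4642
d((-18, -25), (9, 7)) = 41.8688
d((-18, -25), (15, 28)) = 62.434
d((-18, -25), (25, 30)) = 69.814
d((-18, -25), (16, -3)) = 40.4969
d((-18, -25), (0, 2)) = 32.45
d((-18, -25), (-7, -25)) = 11.0
d((-24, -2), (2, 28)) = 39.6989
d((-24, -2), (-11, -9)) = 14.7648
d((-24, -2), (9, 7)) = 34.2053
d((-24, -2), (15, 28)) = 49.2037
d((-24, -2), (25, 30)) = 58.5235
d((-24, -2), (16, -3)) = 40.0125
d((-24, -2), (0, 2)) = 24.3311
d((-24, -2), (-7, -25)) = 28.6007
d((2, 28), (-11, -9)) = 39.2173
d((2, 28), (9, 7)) = 22.1359
d((2, 28), (15, 28)) = 13.0
d((2, 28), (25, 30)) = 23.0868
d((2, 28), (16, -3)) = 34.0147
d((2, 28), (0, 2)) = 26.0768
d((2, 28), (-7, -25)) = 53.7587
d((-11, -9), (9, 7)) = 25.6125
d((-11, -9), (15, 28)) = 45.2217
d((-11, -9), (25, 30)) = 53.0754
d((-11, -9), (16, -3)) = 27.6586
d((-11, -9), (0, 2)) = 15.5563
d((-11, -9), (-7, -25)) = 16.4924
d((9, 7), (15, 28)) = 21.8403
d((9, 7), (25, 30)) = 28.0179
d((9, 7), (16, -3)) = 12.2066
d((9, 7), (0, 2)) = 10.2956
d((9, 7), (-7, -25)) = 35.7771
d((15, 28), (25, 30)) = 10.198 <-- minimum
d((15, 28), (16, -3)) = 31.0161
d((15, 28), (0, 2)) = 30.0167
d((15, 28), (-7, -25)) = 57.3847
d((25, 30), (16, -3)) = 34.2053
d((25, 30), (0, 2)) = 37.5366
d((25, 30), (-7, -25)) = 63.6318
d((16, -3), (0, 2)) = 16.7631
d((16, -3), (-7, -25)) = 31.8277
d((0, 2), (-7, -25)) = 27.8927

Closest pair: (15, 28) and (25, 30) with distance 10.198

The closest pair is (15, 28) and (25, 30) with Euclidean distance 10.198. For 10 points, brute-force pairwise comparison is shown above. For large n, the divide-and-conquer algorithm (sort by x, recurse on halves, check the dividing strip) achieves O(n log n).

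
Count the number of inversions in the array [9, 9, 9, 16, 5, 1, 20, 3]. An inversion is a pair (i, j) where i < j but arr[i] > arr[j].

Finding inversions in [9, 9, 9, 16, 5, 1, 20, 3]:

(0, 4): arr[0]=9 > arr[4]=5
(0, 5): arr[0]=9 > arr[5]=1
(0, 7): arr[0]=9 > arr[7]=3
(1, 4): arr[1]=9 > arr[4]=5
(1, 5): arr[1]=9 > arr[5]=1
(1, 7): arr[1]=9 > arr[7]=3
(2, 4): arr[2]=9 > arr[4]=5
(2, 5): arr[2]=9 > arr[5]=1
(2, 7): arr[2]=9 > arr[7]=3
(3, 4): arr[3]=16 > arr[4]=5
(3, 5): arr[3]=16 > arr[5]=1
(3, 7): arr[3]=16 > arr[7]=3
(4, 5): arr[4]=5 > arr[5]=1
(4, 7): arr[4]=5 > arr[7]=3
(6, 7): arr[6]=20 > arr[7]=3

Total inversions: 15

The array has 15 inversion(s): (0,4), (0,5), (0,7), (1,4), (1,5), (1,7), (2,4), (2,5), (2,7), (3,4), (3,5), (3,7), (4,5), (4,7), (6,7). Each pair (i,j) satisfies i < j and arr[i] > arr[j].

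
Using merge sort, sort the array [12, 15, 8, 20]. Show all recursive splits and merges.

Merge sort trace:

Split: [12, 15, 8, 20] -> [12, 15] and [8, 20]
  Split: [12, 15] -> [12] and [15]
  Merge: [12] + [15] -> [12, 15]
  Split: [8, 20] -> [8] and [20]
  Merge: [8] + [20] -> [8, 20]
Merge: [12, 15] + [8, 20] -> [8, 12, 15, 20]

Final sorted array: [8, 12, 15, 20]

The merge sort proceeds by recursively splitting the array and merging sorted halves.
After all merges, the sorted array is [8, 12, 15, 20].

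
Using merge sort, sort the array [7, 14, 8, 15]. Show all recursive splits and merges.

Merge sort trace:

Split: [7, 14, 8, 15] -> [7, 14] and [8, 15]
  Split: [7, 14] -> [7] and [14]
  Merge: [7] + [14] -> [7, 14]
  Split: [8, 15] -> [8] and [15]
  Merge: [8] + [15] -> [8, 15]
Merge: [7, 14] + [8, 15] -> [7, 8, 14, 15]

Final sorted array: [7, 8, 14, 15]

The merge sort proceeds by recursively splitting the array and merging sorted halves.
After all merges, the sorted array is [7, 8, 14, 15].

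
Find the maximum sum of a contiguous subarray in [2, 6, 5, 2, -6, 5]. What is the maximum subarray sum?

Using Kadane's algorithm on [2, 6, 5, 2, -6, 5]:

Scanning through the array:
Position 1 (value 6): max_ending_here = 8, max_so_far = 8
Position 2 (value 5): max_ending_here = 13, max_so_far = 13
Position 3 (value 2): max_ending_here = 15, max_so_far = 15
Position 4 (value -6): max_ending_here = 9, max_so_far = 15
Position 5 (value 5): max_ending_here = 14, max_so_far = 15

Maximum subarray: [2, 6, 5, 2]
Maximum sum: 15

The maximum subarray is [2, 6, 5, 2] with sum 15. This subarray runs from index 0 to index 3.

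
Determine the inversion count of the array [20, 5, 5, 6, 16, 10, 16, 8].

Finding inversions in [20, 5, 5, 6, 16, 10, 16, 8]:

(0, 1): arr[0]=20 > arr[1]=5
(0, 2): arr[0]=20 > arr[2]=5
(0, 3): arr[0]=20 > arr[3]=6
(0, 4): arr[0]=20 > arr[4]=16
(0, 5): arr[0]=20 > arr[5]=10
(0, 6): arr[0]=20 > arr[6]=16
(0, 7): arr[0]=20 > arr[7]=8
(4, 5): arr[4]=16 > arr[5]=10
(4, 7): arr[4]=16 > arr[7]=8
(5, 7): arr[5]=10 > arr[7]=8
(6, 7): arr[6]=16 > arr[7]=8

Total inversions: 11

The array has 11 inversion(s): (0,1), (0,2), (0,3), (0,4), (0,5), (0,6), (0,7), (4,5), (4,7), (5,7), (6,7). Each pair (i,j) satisfies i < j and arr[i] > arr[j].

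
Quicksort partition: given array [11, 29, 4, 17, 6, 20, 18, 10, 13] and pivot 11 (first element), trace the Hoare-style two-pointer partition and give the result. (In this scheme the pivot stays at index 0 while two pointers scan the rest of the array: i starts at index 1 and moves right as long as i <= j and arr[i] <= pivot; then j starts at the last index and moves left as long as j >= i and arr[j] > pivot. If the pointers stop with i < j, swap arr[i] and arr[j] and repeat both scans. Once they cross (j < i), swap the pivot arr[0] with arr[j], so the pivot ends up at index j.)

Hoare-style two-pointer partition with pivot = 11:

Initial array: [11, 29, 4, 17, 6, 20, 18, 10, 13]

Pointers start at i = 1, j = 8.
i stops at index 1 (arr[1]=29 > 11), j stops at index 7 (arr[7]=10 <= 11): swap arr[1] and arr[7], array becomes [11, 10, 4, 17, 6, 20, 18, 29, 13]
i stops at index 3 (arr[3]=17 > 11), j stops at index 4 (arr[4]=6 <= 11): swap arr[3] and arr[4], array becomes [11, 10, 4, 6, 17, 20, 18, 29, 13]
i ends at 4, j ends at 3: the pointers have crossed (j < i), so scanning stops.

Swap pivot arr[0] with arr[3] to place pivot at position 3: [6, 10, 4, 11, 17, 20, 18, 29, 13]
Pivot position: 3

After partitioning with pivot 11, the array becomes [6, 10, 4, 11, 17, 20, 18, 29, 13]. The pivot is placed at index 3. All elements to the left of the pivot are <= 11, and all elements to the right are > 11.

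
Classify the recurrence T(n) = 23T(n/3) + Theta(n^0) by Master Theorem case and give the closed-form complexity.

Master Theorem for T(n) = 23T(n/3) + O(n^0):

a = 23, b = 3, c = 0
log_b(a) = log_3(23) = 2.8540

Case 1: c = 0 < log_3(23) = 2.8540
T(n) = O(n^(log_3 23))

For T(n) = 23T(n/3) + O(n^0): log_3(23) = 2.8540. This is Case 1 of the Master Theorem (c < log_b(a), work dominated by leaves), giving O(n^(log_3 23)).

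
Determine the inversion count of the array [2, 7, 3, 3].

Finding inversions in [2, 7, 3, 3]:

(1, 2): arr[1]=7 > arr[2]=3
(1, 3): arr[1]=7 > arr[3]=3

Total inversions: 2

The array has 2 inversion(s): (1,2), (1,3). Each pair (i,j) satisfies i < j and arr[i] > arr[j].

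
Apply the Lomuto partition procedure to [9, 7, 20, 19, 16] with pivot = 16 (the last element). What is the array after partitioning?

Lomuto partition with pivot = 16:

Initial array: [9, 7, 20, 19, 16]

arr[0]=9 <= 16: swap with position 0, array becomes [9, 7, 20, 19, 16]
arr[1]=7 <= 16: swap with position 1, array becomes [9, 7, 20, 19, 16]
arr[2]=20 > 16: no swap
arr[3]=19 > 16: no swap

Place pivot at position 2: [9, 7, 16, 19, 20]
Pivot position: 2

After partitioning with pivot 16, the array becomes [9, 7, 16, 19, 20]. The pivot is placed at index 2. All elements to the left of the pivot are <= 16, and all elements to the right are > 16.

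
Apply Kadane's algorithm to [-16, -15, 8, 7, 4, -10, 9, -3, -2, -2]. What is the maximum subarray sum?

Using Kadane's algorithm on [-16, -15, 8, 7, 4, -10, 9, -3, -2, -2]:

Scanning through the array:
Position 1 (value -15): max_ending_here = -15, max_so_far = -15
Position 2 (value 8): max_ending_here = 8, max_so_far = 8
Position 3 (value 7): max_ending_here = 15, max_so_far = 15
Position 4 (value 4): max_ending_here = 19, max_so_far = 19
Position 5 (value -10): max_ending_here = 9, max_so_far = 19
Position 6 (value 9): max_ending_here = 18, max_so_far = 19
Position 7 (value -3): max_ending_here = 15, max_so_far = 19
Position 8 (value -2): max_ending_here = 13, max_so_far = 19
Position 9 (value -2): max_ending_here = 11, max_so_far = 19

Maximum subarray: [8, 7, 4]
Maximum sum: 19

The maximum subarray is [8, 7, 4] with sum 19. This subarray runs from index 2 to index 4.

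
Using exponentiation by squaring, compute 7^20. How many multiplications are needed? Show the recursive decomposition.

Computing 7^20 by squaring (build up from 7^1; each line after the first costs one multiplication):

7^1 = 7
7^2 = (7^1)^2 = 7^2 = 49
7^4 = (7^2)^2 = 49^2 = 2401
7^5 = 7 * 7^4 = 7 * 2401 = 16807
7^10 = (7^5)^2 = 16807^2 = 282475249
7^20 = (7^10)^2 = 282475249^2 = 79792266297612001

Result: 79792266297612001
Multiplications needed: 5 (5 lines after 7^1)

7^20 = 79792266297612001. Using exponentiation by squaring, this requires 5 multiplications. The key idea: if the exponent is even, square the half-power; if odd, multiply by the base once.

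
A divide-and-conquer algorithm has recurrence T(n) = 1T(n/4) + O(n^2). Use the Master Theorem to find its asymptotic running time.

Master Theorem for T(n) = 1T(n/4) + O(n^2):

a = 1, b = 4, c = 2
log_b(a) = log_4(1) = 0.0000

Case 3: c = 2 > log_4(1) = 0.0000
T(n) = O(n^2) = O(n^2)

For T(n) = 1T(n/4) + O(n^2): log_4(1) = 0.0000. This is Case 3 of the Master Theorem (c > log_b(a), work dominated by root), giving O(n^2).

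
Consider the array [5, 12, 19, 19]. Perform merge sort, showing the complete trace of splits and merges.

Merge sort trace:

Split: [5, 12, 19, 19] -> [5, 12] and [19, 19]
  Split: [5, 12] -> [5] and [12]
  Merge: [5] + [12] -> [5, 12]
  Split: [19, 19] -> [19] and [19]
  Merge: [19] + [19] -> [19, 19]
Merge: [5, 12] + [19, 19] -> [5, 12, 19, 19]

Final sorted array: [5, 12, 19, 19]

The merge sort proceeds by recursively splitting the array and merging sorted halves.
After all merges, the sorted array is [5, 12, 19, 19].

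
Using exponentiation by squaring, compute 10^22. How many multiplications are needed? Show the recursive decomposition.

Computing 10^22 by squaring (build up from 10^1; each line after the first costs one multiplication):

10^1 = 10
10^2 = (10^1)^2 = 10^2 = 100
10^4 = (10^2)^2 = 100^2 = 10000
10^5 = 10 * 10^4 = 10 * 10000 = 100000
10^10 = (10^5)^2 = 100000^2 = 10000000000
10^11 = 10 * 10^10 = 10 * 10000000000 = 100000000000
10^22 = (10^11)^2 = 100000000000^2 = 10000000000000000000000

Result: 10000000000000000000000
Multiplications needed: 6 (6 lines after 10^1)

10^22 = 10000000000000000000000. Using exponentiation by squaring, this requires 6 multiplications. The key idea: if the exponent is even, square the half-power; if odd, multiply by the base once.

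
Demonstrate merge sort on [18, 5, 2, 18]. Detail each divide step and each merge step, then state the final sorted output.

Merge sort trace:

Split: [18, 5, 2, 18] -> [18, 5] and [2, 18]
  Split: [18, 5] -> [18] and [5]
  Merge: [18] + [5] -> [5, 18]
  Split: [2, 18] -> [2] and [18]
  Merge: [2] + [18] -> [2, 18]
Merge: [5, 18] + [2, 18] -> [2, 5, 18, 18]

Final sorted array: [2, 5, 18, 18]

The merge sort proceeds by recursively splitting the array and merging sorted halves.
After all merges, the sorted array is [2, 5, 18, 18].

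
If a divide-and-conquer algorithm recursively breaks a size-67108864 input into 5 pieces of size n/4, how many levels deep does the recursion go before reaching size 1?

For divide and conquer with division factor 4:

Problem sizes at each level:
Level 0: 67108864
Level 1: 16777216
Level 2: 4194304
Level 3: 1048576
Level 4: 262144
Level 5: 65536
Level 6: 16384
Level 7: 4096
Level 8: 1024
Level 9: 256
Level 10: 64
Level 11: 16
Level 12: 4
Level 13: 1

The root is level 0 and the size-1 base case is level 13 (the tree spans levels 0 through 13, i.e. 14 levels counting the root), so the depth is the number of divisions: log_4(67108864) = 13

The recursion tree depth is log_4(67108864) = 13. At each level, the problem size is divided by 4, so it takes 13 divisions to reduce to a base case of size 1. The algorithm makes 5 recursive calls at each level.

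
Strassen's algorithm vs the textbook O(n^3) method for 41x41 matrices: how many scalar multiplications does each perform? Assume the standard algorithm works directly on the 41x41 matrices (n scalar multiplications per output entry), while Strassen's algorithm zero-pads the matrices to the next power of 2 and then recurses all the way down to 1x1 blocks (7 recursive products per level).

Matrix multiplication for 41x41 matrices:

Strassen's algorithm requires power-of-2 dimensions. Pad 41x41 to 64x64 (next power of 2).

Standard algorithm: 41^3 = 68921 multiplications
Strassen's algorithm: 7^(log2(64)) = 7^6 = 117649 multiplications
Difference: 68921 - 117649 = -48728 (Strassen uses MORE here due to padding overhead — for small or just-over-power-of-2 n, padding can outweigh the per-level savings)

Standard: 68921 multiplications (41^3). Strassen: 117649 multiplications (7^6, after padding to 64x64). Strassen reduces 8 recursive multiplications to 7 at each level.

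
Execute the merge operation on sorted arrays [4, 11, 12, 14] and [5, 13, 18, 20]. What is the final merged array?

Merging process:

Compare 4 vs 5: take 4 from left. Merged: [4]
Compare 11 vs 5: take 5 from right. Merged: [4, 5]
Compare 11 vs 13: take 11 from left. Merged: [4, 5, 11]
Compare 12 vs 13: take 12 from left. Merged: [4, 5, 11, 12]
Compare 14 vs 13: take 13 from right. Merged: [4, 5, 11, 12, 13]
Compare 14 vs 18: take 14 from left. Merged: [4, 5, 11, 12, 13, 14]
Append remaining from right: [18, 20]. Merged: [4, 5, 11, 12, 13, 14, 18, 20]

Final merged array: [4, 5, 11, 12, 13, 14, 18, 20]
Total comparisons: 6

The merged array is [4, 5, 11, 12, 13, 14, 18, 20], requiring 6 comparisons. The merge step runs in O(n) time where n is the total number of elements.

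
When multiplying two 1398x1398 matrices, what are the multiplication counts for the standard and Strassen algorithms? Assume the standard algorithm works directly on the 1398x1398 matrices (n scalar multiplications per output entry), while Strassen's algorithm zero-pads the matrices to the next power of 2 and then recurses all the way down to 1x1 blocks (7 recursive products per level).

Matrix multiplication for 1398x1398 matrices:

Strassen's algorithm requires power-of-2 dimensions. Pad 1398x1398 to 2048x2048 (next power of 2).

Standard algorithm: 1398^3 = 2732256792 multiplications
Strassen's algorithm: 7^(log2(2048)) = 7^11 = 1977326743 multiplications
Savings: 2732256792 - 1977326743 = 754930049 multiplications

Standard: 2732256792 multiplications (1398^3). Strassen: 1977326743 multiplications (7^11, after padding to 2048x2048). Strassen reduces 8 recursive multiplications to 7 at each level.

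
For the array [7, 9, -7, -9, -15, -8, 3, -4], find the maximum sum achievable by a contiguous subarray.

Using Kadane's algorithm on [7, 9, -7, -9, -15, -8, 3, -4]:

Scanning through the array:
Position 1 (value 9): max_ending_here = 16, max_so_far = 16
Position 2 (value -7): max_ending_here = 9, max_so_far = 16
Position 3 (value -9): max_ending_here = 0, max_so_far = 16
Position 4 (value -15): max_ending_here = -15, max_so_far = 16
Position 5 (value -8): max_ending_here = -8, max_so_far = 16
Position 6 (value 3): max_ending_here = 3, max_so_far = 16
Position 7 (value -4): max_ending_here = -1, max_so_far = 16

Maximum subarray: [7, 9]
Maximum sum: 16

The maximum subarray is [7, 9] with sum 16. This subarray runs from index 0 to index 1.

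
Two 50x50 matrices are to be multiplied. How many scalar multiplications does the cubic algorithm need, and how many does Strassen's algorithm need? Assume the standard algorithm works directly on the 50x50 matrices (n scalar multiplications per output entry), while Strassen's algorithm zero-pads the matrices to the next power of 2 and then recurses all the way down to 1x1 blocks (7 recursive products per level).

Matrix multiplication for 50x50 matrices:

Strassen's algorithm requires power-of-2 dimensions. Pad 50x50 to 64x64 (next power of 2).

Standard algorithm: 50^3 = 125000 multiplications
Strassen's algorithm: 7^(log2(64)) = 7^6 = 117649 multiplications
Savings: 125000 - 117649 = 7351 multiplications

Standard: 125000 multiplications (50^3). Strassen: 117649 multiplications (7^6, after padding to 64x64). Strassen reduces 8 recursive multiplications to 7 at each level.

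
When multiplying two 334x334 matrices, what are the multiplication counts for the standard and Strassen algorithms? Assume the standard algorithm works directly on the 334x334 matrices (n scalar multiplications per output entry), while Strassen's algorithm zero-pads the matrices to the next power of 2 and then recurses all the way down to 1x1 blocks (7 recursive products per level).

Matrix multiplication for 334x334 matrices:

Strassen's algorithm requires power-of-2 dimensions. Pad 334x334 to 512x512 (next power of 2).

Standard algorithm: 334^3 = 37259704 multiplications
Strassen's algorithm: 7^(log2(512)) = 7^9 = 40353607 multiplications
Difference: 37259704 - 40353607 = -3093903 (Strassen uses MORE here due to padding overhead — for small or just-over-power-of-2 n, padding can outweigh the per-level savings)

Standard: 37259704 multiplications (334^3). Strassen: 40353607 multiplications (7^9, after padding to 512x512). Strassen reduces 8 recursive multiplications to 7 at each level.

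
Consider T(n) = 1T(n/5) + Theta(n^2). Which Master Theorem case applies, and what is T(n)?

Master Theorem for T(n) = 1T(n/5) + O(n^2):

a = 1, b = 5, c = 2
log_b(a) = log_5(1) = 0.0000

Case 3: c = 2 > log_5(1) = 0.0000
T(n) = O(n^2) = O(n^2)

For T(n) = 1T(n/5) + O(n^2): log_5(1) = 0.0000. This is Case 3 of the Master Theorem (c > log_b(a), work dominated by root), giving O(n^2).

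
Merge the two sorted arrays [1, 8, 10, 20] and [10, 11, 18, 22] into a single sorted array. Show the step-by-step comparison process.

Merging process:

Compare 1 vs 10: take 1 from left. Merged: [1]
Compare 8 vs 10: take 8 from left. Merged: [1, 8]
Compare 10 vs 10: take 10 from left. Merged: [1, 8, 10]
Compare 20 vs 10: take 10 from right. Merged: [1, 8, 10, 10]
Compare 20 vs 11: take 11 from right. Merged: [1, 8, 10, 10, 11]
Compare 20 vs 18: take 18 from right. Merged: [1, 8, 10, 10, 11, 18]
Compare 20 vs 22: take 20 from left. Merged: [1, 8, 10, 10, 11, 18, 20]
Append remaining from right: [22]. Merged: [1, 8, 10, 10, 11, 18, 20, 22]

Final merged array: [1, 8, 10, 10, 11, 18, 20, 22]
Total comparisons: 7

The merged array is [1, 8, 10, 10, 11, 18, 20, 22], requiring 7 comparisons. The merge step runs in O(n) time where n is the total number of elements.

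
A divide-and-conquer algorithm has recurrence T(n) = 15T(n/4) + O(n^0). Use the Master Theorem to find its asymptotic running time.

Master Theorem for T(n) = 15T(n/4) + O(n^0):

a = 15, b = 4, c = 0
log_b(a) = log_4(15) = 1.9534

Case 1: c = 0 < log_4(15) = 1.9534
T(n) = O(n^(log_4 15))

For T(n) = 15T(n/4) + O(n^0): log_4(15) = 1.9534. This is Case 1 of the Master Theorem (c < log_b(a), work dominated by leaves), giving O(n^(log_4 15)).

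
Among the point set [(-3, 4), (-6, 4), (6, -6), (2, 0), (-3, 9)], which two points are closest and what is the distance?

Computing all pairwise distances among 5 points:

d((-3, 4), (-6, 4)) = 3.0 <-- minimum
d((-3, 4), (6, -6)) = 13.4536
d((-3, 4), (2, 0)) = 6.4031
d((-3, 4), (-3, 9)) = 5.0
d((-6, 4), (6, -6)) = 15.6205
d((-6, 4), (2, 0)) = 8.9443
d((-6, 4), (-3, 9)) = 5.831
d((6, -6), (2, 0)) = 7.2111
d((6, -6), (-3, 9)) = 17.4929
d((2, 0), (-3, 9)) = 10.2956

Closest pair: (-3, 4) and (-6, 4) with distance 3.0

The closest pair is (-3, 4) and (-6, 4) with Euclidean distance 3.0. For 5 points, brute-force pairwise comparison is shown above. For large n, the divide-and-conquer algorithm (sort by x, recurse on halves, check the dividing strip) achieves O(n log n).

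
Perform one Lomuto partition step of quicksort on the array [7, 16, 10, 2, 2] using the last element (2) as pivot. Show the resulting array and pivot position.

Lomuto partition with pivot = 2:

Initial array: [7, 16, 10, 2, 2]

arr[0]=7 > 2: no swap
arr[1]=16 > 2: no swap
arr[2]=10 > 2: no swap
arr[3]=2 <= 2: swap with position 0, array becomes [2, 16, 10, 7, 2]

Place pivot at position 1: [2, 2, 10, 7, 16]
Pivot position: 1

After partitioning with pivot 2, the array becomes [2, 2, 10, 7, 16]. The pivot is placed at index 1. All elements to the left of the pivot are <= 2, and all elements to the right are > 2.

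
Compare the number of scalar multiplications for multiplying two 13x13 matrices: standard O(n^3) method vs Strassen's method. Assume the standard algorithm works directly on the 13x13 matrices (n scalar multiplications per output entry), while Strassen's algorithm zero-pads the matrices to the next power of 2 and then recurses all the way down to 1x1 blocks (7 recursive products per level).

Matrix multiplication for 13x13 matrices:

Strassen's algorithm requires power-of-2 dimensions. Pad 13x13 to 16x16 (next power of 2).

Standard algorithm: 13^3 = 2197 multiplications
Strassen's algorithm: 7^(log2(16)) = 7^4 = 2401 multiplications
Difference: 2197 - 2401 = -204 (Strassen uses MORE here due to padding overhead — for small or just-over-power-of-2 n, padding can outweigh the per-level savings)

Standard: 2197 multiplications (13^3). Strassen: 2401 multiplications (7^4, after padding to 16x16). Strassen reduces 8 recursive multiplications to 7 at each level.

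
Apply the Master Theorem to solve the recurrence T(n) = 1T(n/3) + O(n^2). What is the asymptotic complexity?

Master Theorem for T(n) = 1T(n/3) + O(n^2):

a = 1, b = 3, c = 2
log_b(a) = log_3(1) = 0.0000

Case 3: c = 2 > log_3(1) = 0.0000
T(n) = O(n^2) = O(n^2)

For T(n) = 1T(n/3) + O(n^2): log_3(1) = 0.0000. This is Case 3 of the Master Theorem (c > log_b(a), work dominated by root), giving O(n^2).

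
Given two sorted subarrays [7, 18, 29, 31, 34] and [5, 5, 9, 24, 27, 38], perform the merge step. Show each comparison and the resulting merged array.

Merging process:

Compare 7 vs 5: take 5 from right. Merged: [5]
Compare 7 vs 5: take 5 from right. Merged: [5, 5]
Compare 7 vs 9: take 7 from left. Merged: [5, 5, 7]
Compare 18 vs 9: take 9 from right. Merged: [5, 5, 7, 9]
Compare 18 vs 24: take 18 from left. Merged: [5, 5, 7, 9, 18]
Compare 29 vs 24: take 24 from right. Merged: [5, 5, 7, 9, 18, 24]
Compare 29 vs 27: take 27 from right. Merged: [5, 5, 7, 9, 18, 24, 27]
Compare 29 vs 38: take 29 from left. Merged: [5, 5, 7, 9, 18, 24, 27, 29]
Compare 31 vs 38: take 31 from left. Merged: [5, 5, 7, 9, 18, 24, 27, 29, 31]
Compare 34 vs 38: take 34 from left. Merged: [5, 5, 7, 9, 18, 24, 27, 29, 31, 34]
Append remaining from right: [38]. Merged: [5, 5, 7, 9, 18, 24, 27, 29, 31, 34, 38]

Final merged array: [5, 5, 7, 9, 18, 24, 27, 29, 31, 34, 38]
Total comparisons: 10

The merged array is [5, 5, 7, 9, 18, 24, 27, 29, 31, 34, 38], requiring 10 comparisons. The merge step runs in O(n) time where n is the total number of elements.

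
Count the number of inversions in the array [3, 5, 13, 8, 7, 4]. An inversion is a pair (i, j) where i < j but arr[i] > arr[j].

Finding inversions in [3, 5, 13, 8, 7, 4]:

(1, 5): arr[1]=5 > arr[5]=4
(2, 3): arr[2]=13 > arr[3]=8
(2, 4): arr[2]=13 > arr[4]=7
(2, 5): arr[2]=13 > arr[5]=4
(3, 4): arr[3]=8 > arr[4]=7
(3, 5): arr[3]=8 > arr[5]=4
(4, 5): arr[4]=7 > arr[5]=4

Total inversions: 7

The array has 7 inversion(s): (1,5), (2,3), (2,4), (2,5), (3,4), (3,5), (4,5). Each pair (i,j) satisfies i < j and arr[i] > arr[j].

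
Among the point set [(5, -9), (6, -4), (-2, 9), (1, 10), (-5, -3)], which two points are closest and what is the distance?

Computing all pairwise distances among 5 points:

d((5, -9), (6, -4)) = 5.099
d((5, -9), (-2, 9)) = 19.3132
d((5, -9), (1, 10)) = 19.4165
d((5, -9), (-5, -3)) = 11.6619
d((6, -4), (-2, 9)) = 15.2643
d((6, -4), (1, 10)) = 14.8661
d((6, -4), (-5, -3)) = 11.0454
d((-2, 9), (1, 10)) = 3.1623 <-- minimum
d((-2, 9), (-5, -3)) = 12.3693
d((1, 10), (-5, -3)) = 14.3178

Closest pair: (-2, 9) and (1, 10) with distance 3.1623

The closest pair is (-2, 9) and (1, 10) with Euclidean distance 3.1623. For 5 points, brute-force pairwise comparison is shown above. For large n, the divide-and-conquer algorithm (sort by x, recurse on halves, check the dividing strip) achieves O(n log n).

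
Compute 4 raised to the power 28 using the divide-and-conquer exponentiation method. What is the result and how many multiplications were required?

Computing 4^28 by squaring (build up from 4^1; each line after the first costs one multiplication):

4^1 = 4
4^2 = (4^1)^2 = 4^2 = 16
4^3 = 4 * 4^2 = 4 * 16 = 64
4^6 = (4^3)^2 = 64^2 = 4096
4^7 = 4 * 4^6 = 4 * 4096 = 16384
4^14 = (4^7)^2 = 16384^2 = 268435456
4^28 = (4^14)^2 = 268435456^2 = 72057594037927936

Result: 72057594037927936
Multiplications needed: 6 (6 lines after 4^1)

4^28 = 72057594037927936. Using exponentiation by squaring, this requires 6 multiplications. The key idea: if the exponent is even, square the half-power; if odd, multiply by the base once.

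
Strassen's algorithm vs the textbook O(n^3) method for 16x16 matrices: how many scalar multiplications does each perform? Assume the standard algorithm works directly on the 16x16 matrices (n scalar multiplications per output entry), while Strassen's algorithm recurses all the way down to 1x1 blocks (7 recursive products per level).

Matrix multiplication for 16x16 matrices:

Standard algorithm: 16^3 = 4096 multiplications
Strassen's algorithm: 7^(log2(16)) = 7^4 = 2401 multiplications
Savings: 4096 - 2401 = 1695 multiplications

Standard: 4096 multiplications (16^3). Strassen: 2401 multiplications (7^4). Strassen reduces 8 recursive multiplications to 7 at each level.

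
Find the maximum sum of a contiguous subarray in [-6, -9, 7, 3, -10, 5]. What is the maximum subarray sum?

Using Kadane's algorithm on [-6, -9, 7, 3, -10, 5]:

Scanning through the array:
Position 1 (value -9): max_ending_here = -9, max_so_far = -6
Position 2 (value 7): max_ending_here = 7, max_so_far = 7
Position 3 (value 3): max_ending_here = 10, max_so_far = 10
Position 4 (value -10): max_ending_here = 0, max_so_far = 10
Position 5 (value 5): max_ending_here = 5, max_so_far = 10

Maximum subarray: [7, 3]
Maximum sum: 10

The maximum subarray is [7, 3] with sum 10. This subarray runs from index 2 to index 3.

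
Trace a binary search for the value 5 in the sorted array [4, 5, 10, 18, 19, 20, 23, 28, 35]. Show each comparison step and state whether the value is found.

Binary search for 5 in [4, 5, 10, 18, 19, 20, 23, 28, 35]:

lo=0, hi=8, mid=4, arr[mid]=19 -> 19 > 5, search left half
lo=0, hi=3, mid=1, arr[mid]=5 -> Found target at index 1!

Binary search finds 5 at index 1 after 2 comparisons. The search repeatedly halves the search space by comparing with the middle element.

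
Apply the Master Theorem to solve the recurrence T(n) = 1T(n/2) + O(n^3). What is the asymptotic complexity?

Master Theorem for T(n) = 1T(n/2) + O(n^3):

a = 1, b = 2, c = 3
log_b(a) = log_2(1) = 0.0000

Case 3: c = 3 > log_2(1) = 0.0000
T(n) = O(n^3) = O(n^3)

For T(n) = 1T(n/2) + O(n^3): log_2(1) = 0.0000. This is Case 3 of the Master Theorem (c > log_b(a), work dominated by root), giving O(n^3).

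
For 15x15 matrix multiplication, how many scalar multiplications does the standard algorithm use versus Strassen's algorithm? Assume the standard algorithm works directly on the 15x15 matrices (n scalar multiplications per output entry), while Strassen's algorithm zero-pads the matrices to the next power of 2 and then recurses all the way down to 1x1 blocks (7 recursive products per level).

Matrix multiplication for 15x15 matrices:

Strassen's algorithm requires power-of-2 dimensions. Pad 15x15 to 16x16 (next power of 2).

Standard algorithm: 15^3 = 3375 multiplications
Strassen's algorithm: 7^(log2(16)) = 7^4 = 2401 multiplications
Savings: 3375 - 2401 = 974 multiplications

Standard: 3375 multiplications (15^3). Strassen: 2401 multiplications (7^4, after padding to 16x16). Strassen reduces 8 recursive multiplications to 7 at each level.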